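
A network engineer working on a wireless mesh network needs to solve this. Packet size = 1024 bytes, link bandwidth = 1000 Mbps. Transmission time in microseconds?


Given: packet = 1024 bytes, bandwidth = 1000 Mbps
Packet in bits = 1024 * 8 = 8192 bits
Bandwidth = 1000 * 10^6 = 1000000000 bps
Time = 8192 / 1000000000 seconds
Time in us = 8192 * 10^6 / 1000000000 = 8.192

8.192


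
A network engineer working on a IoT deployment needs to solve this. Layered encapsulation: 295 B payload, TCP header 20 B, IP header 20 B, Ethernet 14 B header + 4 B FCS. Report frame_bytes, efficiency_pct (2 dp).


TCP segment = 295 + 20 = 315 B
IP packet = 315 + 20 = 335 B
Ethernet frame = 335 + 14 + 4 = 353 B
Efficiency = app / frame = 295 / 353 = 0.835694 = 83.5694% -> 83.57% (2 dp)

353, 83.57


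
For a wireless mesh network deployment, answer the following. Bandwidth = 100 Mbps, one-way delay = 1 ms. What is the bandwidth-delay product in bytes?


Given: bandwidth = 100 Mbps, delay = 1 ms
BDP in bits = 100 * 10^6 * 1 / 1000
BDP in bits = 100000
BDP in bytes = 100000 / 8 = 12500

12500


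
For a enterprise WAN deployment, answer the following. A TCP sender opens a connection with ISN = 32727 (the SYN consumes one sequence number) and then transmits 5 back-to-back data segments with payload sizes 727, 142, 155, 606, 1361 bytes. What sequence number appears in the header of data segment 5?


The SYN occupies sequence number ISN = 32727, so the first data byte is ISN + 1 = 32728.
SEQ of data segment i = (ISN + 1) + sum of payload sizes of segments 1..i-1.
Segment 1: SEQ = 32728, payload = 727 bytes
Segment 2: SEQ = 33455, payload = 142 bytes
Segment 3: SEQ = 33597, payload = 155 bytes
Segment 4: SEQ = 33752, payload = 606 bytes
Segment 5: SEQ = 34358, payload = 1361 bytes
SEQ of segment 5 = 32728 + 727 + 142 + 155 + 606 = 34358

34358


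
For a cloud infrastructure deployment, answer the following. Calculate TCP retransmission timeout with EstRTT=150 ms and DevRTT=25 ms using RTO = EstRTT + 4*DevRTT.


Given: EstRTT = 150 ms, DevRTT = 25 ms
Timeout = EstRTT + 4 * DevRTT
4 * DevRTT = 4 * 25 = 100
Timeout = 150 + 100 = 250 ms

250


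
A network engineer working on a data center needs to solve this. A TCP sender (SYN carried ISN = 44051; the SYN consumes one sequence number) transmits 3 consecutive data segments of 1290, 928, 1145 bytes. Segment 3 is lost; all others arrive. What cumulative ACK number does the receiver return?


SYN uses sequence number 44051; first data byte = ISN + 1 = 44052.
Segment 1: SEQ = 44052, len = 1290 B, covers [44052, 45341]
Segment 2: SEQ = 45342, len = 928 B, covers [45342, 46269]
Segment 3: SEQ = 46270, len = 1145 B, covers [46270, 47414] [LOST]
In-order data received: bytes [44052, 46269] (segments 1..2).
Segment 3 missing -> gap begins at byte 46270.
Cumulative ACK = next expected in-order byte = 44052 + 1290 + 928 = 46270

46270


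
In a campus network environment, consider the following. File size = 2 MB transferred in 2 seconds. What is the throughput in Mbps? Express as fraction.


Given: file = 2 MB, time = 2 s
File in Mb = 2 * 8 = 16 Mb
Throughput = 16 / 2 Mbps
Throughput = 8 Mbps

8


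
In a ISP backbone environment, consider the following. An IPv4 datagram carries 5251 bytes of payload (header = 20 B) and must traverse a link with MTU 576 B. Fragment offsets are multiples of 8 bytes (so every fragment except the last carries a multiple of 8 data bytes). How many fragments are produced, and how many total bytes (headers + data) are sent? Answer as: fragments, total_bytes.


Max data per non-final fragment = floor((MTU - header)/8)*8 = floor((576 - 20)/8)*8 = floor(556/8)*8 = 552 B
Final fragment needs no 8-byte alignment: it can carry up to MTU - header = 556 B
Non-final fragments needed = ceil((payload - 556) / 552) = ceil(4695/552) = ceil(8.5054) = 9
Number of fragments = 9 + 1 = 10
Fragment sizes (data): 9 * 552 B + 283 B (last, 283 <= 556 OK)
Total bytes sent = payload + n_frags * header = 5251 + 10*20 = 5251 + 200 = 5451 B

10, 5451


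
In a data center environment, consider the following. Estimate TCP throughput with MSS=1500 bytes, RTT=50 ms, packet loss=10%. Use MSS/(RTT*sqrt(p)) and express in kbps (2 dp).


Given: MSS = 1500 bytes, RTT = 50 ms, loss = 10%
RTT in seconds = 50 / 1000 = 0.05
Loss rate = 10% = 0.1
sqrt(loss) = sqrt(0.1) = 0.316227766017
Throughput (bytes/s) = 1500 / (0.05 * 0.316227766017) = 94868.3298
Throughput (kbps) = 94868.3298 * 8 / 1000 = 758.946638 -> 758.95 kbps (2 dp)

758.95


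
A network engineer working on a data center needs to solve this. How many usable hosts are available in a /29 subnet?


Given: subnet mask /29
Host bits = 32 - 29 = 3
Total addresses = 2^3 = 8
Usable hosts = 8 - 2 (network + broadcast) = 6

6


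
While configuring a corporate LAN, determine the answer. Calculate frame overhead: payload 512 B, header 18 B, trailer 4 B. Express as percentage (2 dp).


Given: payload = 512 B, header = 18 B, trailer = 4 B
Overhead bytes = header + trailer = 18 + 4 = 22
Total frame = payload + overhead = 512 + 22 = 534
Overhead % = 22 / 534 * 100 = 4.1199% -> 4.12% (2 dp)

4.12


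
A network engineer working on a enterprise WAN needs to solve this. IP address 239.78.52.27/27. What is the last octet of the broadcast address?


Given: IP = 239.78.52.27, prefix = /27
Host bits = 32 - 27 = 5
Network last octet = 27 AND mask = 0
Host part size = 2^5 - 1 = 31
Broadcast last octet = 0 OR 31 = 31

31


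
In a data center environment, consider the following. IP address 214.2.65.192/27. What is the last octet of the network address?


Given: IP = 214.2.65.192, prefix = /27
Subnet mask = 255.255.255.224
Last octet of IP: 192
Last octet of mask: 224
Network last octet = 192 AND 224 = 192

192


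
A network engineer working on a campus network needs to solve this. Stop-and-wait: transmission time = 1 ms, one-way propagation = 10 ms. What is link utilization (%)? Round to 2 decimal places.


Given: Ttrans = 1 ms, Tprop = 10 ms
RTT = 2 * Tprop = 2 * 10 = 20 ms
U = Ttrans / (Ttrans + RTT)
U = 1 / (1 + 20)
U = 1 / 21 = 0.047619
U% = 4.76%

4.76


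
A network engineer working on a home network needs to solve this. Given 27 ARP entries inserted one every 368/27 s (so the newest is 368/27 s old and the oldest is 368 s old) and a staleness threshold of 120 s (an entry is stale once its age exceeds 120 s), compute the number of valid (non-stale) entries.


Ages are k * 368/27 s for k = 1..27 (spacing = 13.6296 s).
Entry k is valid iff k * 368/27 <= 120 iff k <= 27 * 120 / 368 = 8.8043
n_valid = floor(8.8043) = 8
(n_stale = 27 - 8 = 19)

8


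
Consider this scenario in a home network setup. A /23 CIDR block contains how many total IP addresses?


Given: CIDR prefix /23
Host bits = 32 - 23 = 9
Total addresses = 2^9 = 512

512


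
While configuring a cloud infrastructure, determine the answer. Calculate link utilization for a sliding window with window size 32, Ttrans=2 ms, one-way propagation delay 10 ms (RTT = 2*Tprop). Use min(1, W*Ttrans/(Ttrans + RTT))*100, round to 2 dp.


Given: W = 32, Ttrans = 2 ms, RTT = 20 ms (= 2 * Tprop, Tprop = 10 ms)
Cycle time = Ttrans + RTT = 2 + 20 = 22 ms (first packet sent until its ACK returns)
W * Ttrans = 32 * 2 = 64 ms of sending per cycle
W * Ttrans / (Ttrans + RTT) = 64 / 22 = 2.909091
U = min(1, 2.909091) = 1.000000
U% = 100.00%

100.00


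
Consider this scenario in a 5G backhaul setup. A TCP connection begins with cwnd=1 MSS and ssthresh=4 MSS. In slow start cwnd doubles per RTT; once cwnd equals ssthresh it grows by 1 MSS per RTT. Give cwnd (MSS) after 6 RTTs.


RTT 0: cwnd = 1 MSS (initial)
RTT 1: cwnd = 2 MSS (slow start, doubled)
RTT 2: cwnd = 4 MSS (slow start, doubled)
RTT 3: cwnd = 5 MSS (congestion avoidance, +1)
RTT 4: cwnd = 6 MSS (congestion avoidance, +1)
RTT 5: cwnd = 7 MSS (congestion avoidance, +1)
RTT 6: cwnd = 8 MSS (congestion avoidance, +1)

8


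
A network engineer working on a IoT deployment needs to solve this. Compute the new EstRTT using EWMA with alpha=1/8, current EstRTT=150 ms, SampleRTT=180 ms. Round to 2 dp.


Given: EstRTT = 150 ms, SampleRTT = 180 ms, alpha = 1/8
New EstRTT = (1 - alpha) * EstRTT + alpha * SampleRTT
(7/8) * 150 = 131.25
(1/8) * 180 = 22.5
New EstRTT = 131.25 + 22.5 = 153.75 ms -> 153.75 ms (2 dp)

153.75


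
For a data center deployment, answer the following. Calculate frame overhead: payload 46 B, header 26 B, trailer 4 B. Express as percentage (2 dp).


Given: payload = 46 B, header = 26 B, trailer = 4 B
Overhead bytes = header + trailer = 26 + 4 = 30
Total frame = payload + overhead = 46 + 30 = 76
Overhead % = 30 / 76 * 100 = 39.4737% -> 39.47% (2 dp)

39.47


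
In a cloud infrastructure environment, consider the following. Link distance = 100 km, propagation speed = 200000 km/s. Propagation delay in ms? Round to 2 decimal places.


Given: distance = 100 km, speed = 200000 km/s
Delay = distance / speed = 100 / 200000 seconds
Delay in ms = 100 * 1000 / 200000
Delay = 0.5000 ms
Rounded to 2 dp = 0.50 ms

0.50


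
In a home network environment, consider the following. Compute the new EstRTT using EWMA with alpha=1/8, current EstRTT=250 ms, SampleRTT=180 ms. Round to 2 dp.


Given: EstRTT = 250 ms, SampleRTT = 180 ms, alpha = 1/8
New EstRTT = (1 - alpha) * EstRTT + alpha * SampleRTT
(7/8) * 250 = 218.75
(1/8) * 180 = 22.5
New EstRTT = 218.75 + 22.5 = 241.25 ms -> 241.25 ms (2 dp)

241.25


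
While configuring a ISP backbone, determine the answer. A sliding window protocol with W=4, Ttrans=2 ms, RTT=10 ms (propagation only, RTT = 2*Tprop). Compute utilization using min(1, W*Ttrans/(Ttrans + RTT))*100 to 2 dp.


Given: W = 4, Ttrans = 2 ms, RTT = 10 ms (= 2 * Tprop, Tprop = 5 ms)
Cycle time = Ttrans + RTT = 2 + 10 = 12 ms (first packet sent until its ACK returns)
W * Ttrans = 4 * 2 = 8 ms of sending per cycle
W * Ttrans / (Ttrans + RTT) = 8 / 12 = 0.666667
U = min(1, 0.666667) = 0.666667
U% = 66.67%

66.67


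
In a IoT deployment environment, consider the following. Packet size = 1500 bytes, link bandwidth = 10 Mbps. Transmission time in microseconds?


Given: packet = 1500 bytes, bandwidth = 10 Mbps
Packet in bits = 1500 * 8 = 12000 bits
Bandwidth = 10 * 10^6 = 10000000 bps
Time = 12000 / 10000000 seconds
Time in us = 12000 * 10^6 / 10000000 = 1200

1200


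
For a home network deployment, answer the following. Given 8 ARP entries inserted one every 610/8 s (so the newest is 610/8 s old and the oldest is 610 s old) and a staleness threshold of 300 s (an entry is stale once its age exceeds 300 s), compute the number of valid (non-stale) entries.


Ages are k * 610/8 s for k = 1..8 (spacing = 76.2500 s).
Entry k is valid iff k * 610/8 <= 300 iff k <= 8 * 300 / 610 = 3.9344
n_valid = floor(3.9344) = 3
(n_stale = 8 - 3 = 5)

3


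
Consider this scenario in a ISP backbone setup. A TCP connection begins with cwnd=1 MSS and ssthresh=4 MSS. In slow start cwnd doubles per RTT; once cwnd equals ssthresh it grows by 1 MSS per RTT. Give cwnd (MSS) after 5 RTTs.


RTT 0: cwnd = 1 MSS (initial)
RTT 1: cwnd = 2 MSS (slow start, doubled)
RTT 2: cwnd = 4 MSS (slow start, doubled)
RTT 3: cwnd = 5 MSS (congestion avoidance, +1)
RTT 4: cwnd = 6 MSS (congestion avoidance, +1)
RTT 5: cwnd = 7 MSS (congestion avoidance, +1)

7


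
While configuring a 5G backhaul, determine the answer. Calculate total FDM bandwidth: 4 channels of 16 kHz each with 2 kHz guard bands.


Given: 4 channels, 16 kHz each, guard = 2 kHz
Channel bandwidth = 4 * 16 = 64 kHz
Guard bands = 3 gaps * 2 kHz = 6 kHz
Total = 64 + 6 = 70 kHz

70


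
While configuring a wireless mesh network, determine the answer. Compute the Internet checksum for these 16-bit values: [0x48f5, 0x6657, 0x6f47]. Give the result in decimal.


Given words: [0x48f5, 0x6657, 0x6f47]
Step 1: Sum all words
Raw sum = 18677 + 26199 + 28487 = 73363
Step 2: Fold carry: (7827 + 1) = 7828
One's complement = ~7828 & 0xFFFF = 57707

57707


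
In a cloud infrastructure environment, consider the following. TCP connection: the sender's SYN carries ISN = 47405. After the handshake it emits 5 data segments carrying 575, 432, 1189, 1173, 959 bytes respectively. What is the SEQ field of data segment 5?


The SYN occupies sequence number ISN = 47405, so the first data byte is ISN + 1 = 47406.
SEQ of data segment i = (ISN + 1) + sum of payload sizes of segments 1..i-1.
Segment 1: SEQ = 47406, payload = 575 bytes
Segment 2: SEQ = 47981, payload = 432 bytes
Segment 3: SEQ = 48413, payload = 1189 bytes
Segment 4: SEQ = 49602, payload = 1173 bytes
Segment 5: SEQ = 50775, payload = 959 bytes
SEQ of segment 5 = 47406 + 575 + 432 + 1189 + 1173 = 50775

50775


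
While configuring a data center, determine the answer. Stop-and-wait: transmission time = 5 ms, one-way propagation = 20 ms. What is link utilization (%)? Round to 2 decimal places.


Given: Ttrans = 5 ms, Tprop = 20 ms
RTT = 2 * Tprop = 2 * 20 = 40 ms
U = Ttrans / (Ttrans + RTT)
U = 5 / (5 + 40)
U = 5 / 45 = 0.111111
U% = 11.11%

11.11


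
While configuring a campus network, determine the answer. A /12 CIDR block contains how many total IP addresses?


Given: CIDR prefix /12
Host bits = 32 - 12 = 20
Total addresses = 2^20 = 1048576

1048576


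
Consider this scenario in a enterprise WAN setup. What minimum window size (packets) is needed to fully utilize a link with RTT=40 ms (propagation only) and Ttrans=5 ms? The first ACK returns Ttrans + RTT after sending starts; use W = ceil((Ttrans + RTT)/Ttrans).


Given: Ttrans = 5 ms, RTT = 40 ms (= 2 * Tprop, Tprop = 20 ms)
Time until first ACK returns = Ttrans + RTT = 5 + 40 = 45 ms
Need W * Ttrans >= Ttrans + RTT  ->  W >= (Ttrans + RTT) / Ttrans
(Ttrans + RTT) / Ttrans = 45 / 5 = 9
W_min = ceil(9) = 9

9


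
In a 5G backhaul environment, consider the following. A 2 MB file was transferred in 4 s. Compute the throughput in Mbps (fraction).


Given: file = 2 MB, time = 4 s
File in Mb = 2 * 8 = 16 Mb
Throughput = 16 / 4 Mbps
Throughput = 4 Mbps

4


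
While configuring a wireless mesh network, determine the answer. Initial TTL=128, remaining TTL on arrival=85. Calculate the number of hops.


Given: initial TTL = 128, received TTL = 85
Hops = initial TTL - received TTL
Hops = 128 - 85 = 43

43


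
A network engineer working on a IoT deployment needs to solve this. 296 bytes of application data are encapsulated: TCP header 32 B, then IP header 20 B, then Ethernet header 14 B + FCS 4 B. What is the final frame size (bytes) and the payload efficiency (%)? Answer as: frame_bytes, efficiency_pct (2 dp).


TCP segment = 296 + 32 = 328 B
IP packet = 328 + 20 = 348 B
Ethernet frame = 348 + 14 + 4 = 366 B
Efficiency = app / frame = 296 / 366 = 0.808743 = 80.8743% -> 80.87% (2 dp)

366, 80.87


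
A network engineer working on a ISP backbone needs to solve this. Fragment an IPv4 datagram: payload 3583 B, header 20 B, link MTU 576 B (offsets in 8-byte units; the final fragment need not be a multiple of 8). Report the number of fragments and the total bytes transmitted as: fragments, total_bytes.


Max data per non-final fragment = floor((MTU - header)/8)*8 = floor((576 - 20)/8)*8 = floor(556/8)*8 = 552 B
Final fragment needs no 8-byte alignment: it can carry up to MTU - header = 556 B
Non-final fragments needed = ceil((payload - 556) / 552) = ceil(3027/552) = ceil(5.4837) = 6
Number of fragments = 6 + 1 = 7
Fragment sizes (data): 6 * 552 B + 271 B (last, 271 <= 556 OK)
Total bytes sent = payload + n_frags * header = 3583 + 7*20 = 3583 + 140 = 3723 B

7, 3723


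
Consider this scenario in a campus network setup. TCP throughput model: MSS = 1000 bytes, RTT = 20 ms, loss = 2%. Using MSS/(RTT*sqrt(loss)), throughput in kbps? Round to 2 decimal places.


Given: MSS = 1000 bytes, RTT = 20 ms, loss = 2%
RTT in seconds = 20 / 1000 = 0.02
Loss rate = 2% = 0.02
sqrt(loss) = sqrt(0.02) = 0.141421356237
Throughput (bytes/s) = 1000 / (0.02 * 0.141421356237) = 353553.3906
Throughput (kbps) = 353553.3906 * 8 / 1000 = 2828.427125 -> 2828.43 kbps (2 dp)

2828.43


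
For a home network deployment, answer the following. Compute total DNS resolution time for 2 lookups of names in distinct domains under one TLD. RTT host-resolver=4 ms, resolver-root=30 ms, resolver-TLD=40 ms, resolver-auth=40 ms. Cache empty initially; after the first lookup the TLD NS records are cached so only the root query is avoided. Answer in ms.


Lookup 1 (cold cache): local + root + TLD + auth = 4 + 30 + 40 + 40 = 114 ms
Lookups 2..2 (TLD NS cached -> skip root; new domain -> still ask TLD and auth): local + TLD + auth = 4 + 40 + 40 = 84 ms each
Remaining 1 lookups: 1 * 84 = 84 ms
Total = 114 + 84 = 198 ms

198


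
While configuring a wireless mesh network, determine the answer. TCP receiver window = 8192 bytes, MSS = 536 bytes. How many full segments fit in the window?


Given: RWND = 8192 bytes, MSS = 536 bytes
Full segments = floor(RWND / MSS)
Full segments = floor(8192 / 536)
Full segments = floor(15.2836) = 15

15


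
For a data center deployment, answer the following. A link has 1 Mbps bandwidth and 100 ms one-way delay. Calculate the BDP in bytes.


Given: bandwidth = 1 Mbps, delay = 100 ms
BDP in bits = 1 * 10^6 * 100 / 1000
BDP in bits = 100000
BDP in bytes = 100000 / 8 = 12500

12500


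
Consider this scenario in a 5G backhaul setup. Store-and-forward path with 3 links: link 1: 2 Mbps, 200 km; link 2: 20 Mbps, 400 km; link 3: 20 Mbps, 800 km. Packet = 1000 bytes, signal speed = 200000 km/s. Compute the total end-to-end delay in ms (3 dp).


Packet = 1000 bytes = 8000 bits. Store-and-forward: sum (t_trans + t_prop) per link.
Link 1: t_trans = 8000/(2*10^6) s = 4.0000 ms; t_prop = 200/200000 s = 1.0000 ms; subtotal = 5.0000 ms
Link 2: t_trans = 8000/(20*10^6) s = 0.4000 ms; t_prop = 400/200000 s = 2.0000 ms; subtotal = 2.4000 ms
Link 3: t_trans = 8000/(20*10^6) s = 0.4000 ms; t_prop = 800/200000 s = 4.0000 ms; subtotal = 4.4000 ms
End-to-end = 5.0000 + 2.4000 + 4.4000 = 11.8000 ms -> 11.800 ms (3 dp)

11.800


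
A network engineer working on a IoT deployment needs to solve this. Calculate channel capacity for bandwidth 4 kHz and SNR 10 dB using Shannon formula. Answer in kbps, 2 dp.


Given: B = 4 kHz, SNR = 10 dB
SNR linear = 10^(10/10) = 10
1 + SNR = 11
log2(11) = 3.4594316186
C = 4 * 1000 * 3.4594316186 = 13837.7265 bps
C = 13.837726 kbps -> 13.84 kbps (2 dp)

13.84


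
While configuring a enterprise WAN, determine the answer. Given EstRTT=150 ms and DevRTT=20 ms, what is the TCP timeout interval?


Given: EstRTT = 150 ms, DevRTT = 20 ms
Timeout = EstRTT + 4 * DevRTT
4 * DevRTT = 4 * 20 = 80
Timeout = 150 + 80 = 230 ms

230


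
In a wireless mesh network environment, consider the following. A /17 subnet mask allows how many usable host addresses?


Given: subnet mask /17
Host bits = 32 - 17 = 15
Total addresses = 2^15 = 32768
Usable hosts = 32768 - 2 (network + broadcast) = 32766

32766


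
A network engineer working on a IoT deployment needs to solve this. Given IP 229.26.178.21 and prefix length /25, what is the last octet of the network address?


Given: IP = 229.26.178.21, prefix = /25
Subnet mask = 255.255.255.128
Last octet of IP: 21
Last octet of mask: 128
Network last octet = 21 AND 128 = 0

0


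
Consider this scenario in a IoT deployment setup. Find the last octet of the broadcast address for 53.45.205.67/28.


Given: IP = 53.45.205.67, prefix = /28
Host bits = 32 - 28 = 4
Network last octet = 67 AND mask = 64
Host part size = 2^4 - 1 = 15
Broadcast last octet = 64 OR 15 = 79

79


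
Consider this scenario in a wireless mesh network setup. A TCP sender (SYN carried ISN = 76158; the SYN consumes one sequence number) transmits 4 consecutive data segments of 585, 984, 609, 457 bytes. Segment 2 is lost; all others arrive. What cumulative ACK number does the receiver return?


SYN uses sequence number 76158; first data byte = ISN + 1 = 76159.
Segment 1: SEQ = 76159, len = 585 B, covers [76159, 76743]
Segment 2: SEQ = 76744, len = 984 B, covers [76744, 77727] [LOST]
Segment 3: SEQ = 77728, len = 609 B, covers [77728, 78336]
Segment 4: SEQ = 78337, len = 457 B, covers [78337, 78793]
In-order data received: bytes [76159, 76743] (segments 1..1).
Segment 2 missing -> gap begins at byte 76744; later segments buffered out of order.
Cumulative ACK = next expected in-order byte = 76159 + 585 = 76744

76744


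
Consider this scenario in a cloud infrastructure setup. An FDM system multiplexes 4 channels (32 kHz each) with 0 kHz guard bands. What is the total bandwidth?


Given: 4 channels, 32 kHz each, guard = 0 kHz
Channel bandwidth = 4 * 32 = 128 kHz
Guard bands = 3 gaps * 0 kHz = 0 kHz
Total = 128 + 0 = 128 kHz

128


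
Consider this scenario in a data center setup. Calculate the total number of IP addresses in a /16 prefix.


Given: CIDR prefix /16
Host bits = 32 - 16 = 16
Total addresses = 2^16 = 65536

65536


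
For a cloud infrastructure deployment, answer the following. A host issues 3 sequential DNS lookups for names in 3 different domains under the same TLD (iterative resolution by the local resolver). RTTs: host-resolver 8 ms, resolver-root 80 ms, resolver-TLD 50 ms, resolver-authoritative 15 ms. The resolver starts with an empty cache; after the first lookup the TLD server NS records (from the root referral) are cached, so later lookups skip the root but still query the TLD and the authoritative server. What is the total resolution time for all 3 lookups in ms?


Lookup 1 (cold cache): local + root + TLD + auth = 8 + 80 + 50 + 15 = 153 ms
Lookups 2..3 (TLD NS cached -> skip root; new domain -> still ask TLD and auth): local + TLD + auth = 8 + 50 + 15 = 73 ms each
Remaining 2 lookups: 2 * 73 = 146 ms
Total = 153 + 146 = 299 ms

299


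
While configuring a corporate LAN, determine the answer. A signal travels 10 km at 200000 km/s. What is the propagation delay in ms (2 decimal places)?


Given: distance = 10 km, speed = 200000 km/s
Delay = distance / speed = 10 / 200000 seconds
Delay in ms = 10 * 1000 / 200000
Delay = 0.0500 ms
Rounded to 2 dp = 0.05 ms

0.05


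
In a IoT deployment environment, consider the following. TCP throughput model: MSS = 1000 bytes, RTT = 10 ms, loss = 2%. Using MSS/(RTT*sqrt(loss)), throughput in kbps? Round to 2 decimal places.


Given: MSS = 1000 bytes, RTT = 10 ms, loss = 2%
RTT in seconds = 10 / 1000 = 0.01
Loss rate = 2% = 0.02
sqrt(loss) = sqrt(0.02) = 0.141421356237
Throughput (bytes/s) = 1000 / (0.01 * 0.141421356237) = 707106.7812
Throughput (kbps) = 707106.7812 * 8 / 1000 = 5656.854249 -> 5656.85 kbps (2 dp)

5656.85


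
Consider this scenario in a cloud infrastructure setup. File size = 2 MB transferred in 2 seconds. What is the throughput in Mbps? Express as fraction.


Given: file = 2 MB, time = 2 s
File in Mb = 2 * 8 = 16 Mb
Throughput = 16 / 2 Mbps
Throughput = 8 Mbps

8


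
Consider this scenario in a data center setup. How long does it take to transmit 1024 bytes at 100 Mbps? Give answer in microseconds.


Given: packet = 1024 bytes, bandwidth = 100 Mbps
Packet in bits = 1024 * 8 = 8192 bits
Bandwidth = 100 * 10^6 = 100000000 bps
Time = 8192 / 100000000 seconds
Time in us = 8192 * 10^6 / 100000000 = 81.92

81.92


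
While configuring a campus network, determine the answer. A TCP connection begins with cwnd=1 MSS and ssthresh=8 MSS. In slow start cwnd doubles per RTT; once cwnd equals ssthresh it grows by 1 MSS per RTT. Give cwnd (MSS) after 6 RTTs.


RTT 0: cwnd = 1 MSS (initial)
RTT 1: cwnd = 2 MSS (slow start, doubled)
RTT 2: cwnd = 4 MSS (slow start, doubled)
RTT 3: cwnd = 8 MSS (slow start, doubled)
RTT 4: cwnd = 9 MSS (congestion avoidance, +1)
RTT 5: cwnd = 10 MSS (congestion avoidance, +1)
RTT 6: cwnd = 11 MSS (congestion avoidance, +1)

11


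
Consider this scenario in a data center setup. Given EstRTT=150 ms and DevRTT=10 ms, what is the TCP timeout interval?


Given: EstRTT = 150 ms, DevRTT = 10 ms
Timeout = EstRTT + 4 * DevRTT
4 * DevRTT = 4 * 10 = 40
Timeout = 150 + 40 = 190 ms

190


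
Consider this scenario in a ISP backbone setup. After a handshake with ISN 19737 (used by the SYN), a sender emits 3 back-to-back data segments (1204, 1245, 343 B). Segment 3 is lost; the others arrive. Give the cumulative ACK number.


SYN uses sequence number 19737; first data byte = ISN + 1 = 19738.
Segment 1: SEQ = 19738, len = 1204 B, covers [19738, 20941]
Segment 2: SEQ = 20942, len = 1245 B, covers [20942, 22186]
Segment 3: SEQ = 22187, len = 343 B, covers [22187, 22529] [LOST]
In-order data received: bytes [19738, 22186] (segments 1..2).
Segment 3 missing -> gap begins at byte 22187.
Cumulative ACK = next expected in-order byte = 19738 + 1204 + 1245 = 22187

22187


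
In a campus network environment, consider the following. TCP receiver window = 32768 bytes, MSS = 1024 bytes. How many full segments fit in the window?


Given: RWND = 32768 bytes, MSS = 1024 bytes
Full segments = floor(RWND / MSS)
Full segments = floor(32768 / 1024)
Full segments = floor(32.0) = 32

32


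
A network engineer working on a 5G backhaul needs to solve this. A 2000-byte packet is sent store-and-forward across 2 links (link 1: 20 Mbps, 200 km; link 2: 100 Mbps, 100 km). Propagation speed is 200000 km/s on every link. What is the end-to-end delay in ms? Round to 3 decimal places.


Packet = 2000 bytes = 16000 bits. Store-and-forward: sum (t_trans + t_prop) per link.
Link 1: t_trans = 16000/(20*10^6) s = 0.8000 ms; t_prop = 200/200000 s = 1.0000 ms; subtotal = 1.8000 ms
Link 2: t_trans = 16000/(100*10^6) s = 0.1600 ms; t_prop = 100/200000 s = 0.5000 ms; subtotal = 0.6600 ms
End-to-end = 1.8000 + 0.6600 = 2.4600 ms -> 2.460 ms (3 dp)

2.460


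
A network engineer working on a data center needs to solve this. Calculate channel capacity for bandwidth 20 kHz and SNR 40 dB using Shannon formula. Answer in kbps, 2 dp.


Given: B = 20 kHz, SNR = 40 dB
SNR linear = 10^(40/10) = 10000
1 + SNR = 10001
log2(10001) = 13.2878566418
C = 20 * 1000 * 13.2878566418 = 265757.1328 bps
C = 265.757133 kbps -> 265.76 kbps (2 dp)

265.76


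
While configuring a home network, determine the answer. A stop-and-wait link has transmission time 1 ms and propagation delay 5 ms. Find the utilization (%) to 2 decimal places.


Given: Ttrans = 1 ms, Tprop = 5 ms
RTT = 2 * Tprop = 2 * 5 = 10 ms
U = Ttrans / (Ttrans + RTT)
U = 1 / (1 + 10)
U = 1 / 11 = 0.090909
U% = 9.09%

9.09


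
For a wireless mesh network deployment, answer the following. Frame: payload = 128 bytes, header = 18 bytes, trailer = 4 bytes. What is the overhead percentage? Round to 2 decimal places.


Given: payload = 128 B, header = 18 B, trailer = 4 B
Overhead bytes = header + trailer = 18 + 4 = 22
Total frame = payload + overhead = 128 + 22 = 150
Overhead % = 22 / 150 * 100 = 14.6667% -> 14.67% (2 dp)

14.67


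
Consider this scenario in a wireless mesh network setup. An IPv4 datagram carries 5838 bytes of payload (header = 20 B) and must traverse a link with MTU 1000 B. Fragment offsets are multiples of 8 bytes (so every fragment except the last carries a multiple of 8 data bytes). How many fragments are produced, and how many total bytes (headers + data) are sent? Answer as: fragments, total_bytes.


Max data per non-final fragment = floor((MTU - header)/8)*8 = floor((1000 - 20)/8)*8 = floor(980/8)*8 = 976 B
Final fragment needs no 8-byte alignment: it can carry up to MTU - header = 980 B
Non-final fragments needed = ceil((payload - 980) / 976) = ceil(4858/976) = ceil(4.9775) = 5
Number of fragments = 5 + 1 = 6
Fragment sizes (data): 5 * 976 B + 958 B (last, 958 <= 980 OK)
Total bytes sent = payload + n_frags * header = 5838 + 6*20 = 5838 + 120 = 5958 B

6, 5958


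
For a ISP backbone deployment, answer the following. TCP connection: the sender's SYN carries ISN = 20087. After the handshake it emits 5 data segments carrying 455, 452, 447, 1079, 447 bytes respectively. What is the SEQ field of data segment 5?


The SYN occupies sequence number ISN = 20087, so the first data byte is ISN + 1 = 20088.
SEQ of data segment i = (ISN + 1) + sum of payload sizes of segments 1..i-1.
Segment 1: SEQ = 20088, payload = 455 bytes
Segment 2: SEQ = 20543, payload = 452 bytes
Segment 3: SEQ = 20995, payload = 447 bytes
Segment 4: SEQ = 21442, payload = 1079 bytes
Segment 5: SEQ = 22521, payload = 447 bytes
SEQ of segment 5 = 20088 + 455 + 452 + 447 + 1079 = 22521

22521


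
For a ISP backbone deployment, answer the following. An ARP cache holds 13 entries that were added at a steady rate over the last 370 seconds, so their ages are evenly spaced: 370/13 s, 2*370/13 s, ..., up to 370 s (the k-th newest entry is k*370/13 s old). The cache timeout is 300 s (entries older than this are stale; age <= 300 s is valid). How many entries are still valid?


Ages are k * 370/13 s for k = 1..13 (spacing = 28.4615 s).
Entry k is valid iff k * 370/13 <= 300 iff k <= 13 * 300 / 370 = 10.5405
n_valid = floor(10.5405) = 10
(n_stale = 13 - 10 = 3)

10


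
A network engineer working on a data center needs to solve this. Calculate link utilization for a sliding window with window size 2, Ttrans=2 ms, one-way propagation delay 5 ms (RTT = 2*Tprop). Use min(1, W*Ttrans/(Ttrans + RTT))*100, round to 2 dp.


Given: W = 2, Ttrans = 2 ms, RTT = 10 ms (= 2 * Tprop, Tprop = 5 ms)
Cycle time = Ttrans + RTT = 2 + 10 = 12 ms (first packet sent until its ACK returns)
W * Ttrans = 2 * 2 = 4 ms of sending per cycle
W * Ttrans / (Ttrans + RTT) = 4 / 12 = 0.333333
U = min(1, 0.333333) = 0.333333
U% = 33.33%

33.33


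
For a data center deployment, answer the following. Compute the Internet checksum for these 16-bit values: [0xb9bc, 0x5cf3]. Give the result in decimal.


Given words: [0xb9bc, 0x5cf3]
Step 1: Sum all words
Raw sum = 47548 + 23795 = 71343
Step 2: Fold carry: (5807 + 1) = 5808
One's complement = ~5808 & 0xFFFF = 59727

59727


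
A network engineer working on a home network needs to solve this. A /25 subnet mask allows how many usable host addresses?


Given: subnet mask /25
Host bits = 32 - 25 = 7
Total addresses = 2^7 = 128
Usable hosts = 128 - 2 (network + broadcast) = 126

126


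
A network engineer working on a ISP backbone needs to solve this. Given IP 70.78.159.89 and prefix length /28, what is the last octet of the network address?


Given: IP = 70.78.159.89, prefix = /28
Subnet mask = 255.255.255.240
Last octet of IP: 89
Last octet of mask: 240
Network last octet = 89 AND 240 = 80

80


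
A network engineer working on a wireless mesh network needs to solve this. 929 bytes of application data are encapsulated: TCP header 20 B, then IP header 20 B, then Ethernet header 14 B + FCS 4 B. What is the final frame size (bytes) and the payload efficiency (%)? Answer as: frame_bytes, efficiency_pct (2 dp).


TCP segment = 929 + 20 = 949 B
IP packet = 949 + 20 = 969 B
Ethernet frame = 969 + 14 + 4 = 987 B
Efficiency = app / frame = 929 / 987 = 0.941236 = 94.1236% -> 94.12% (2 dp)

987, 94.12


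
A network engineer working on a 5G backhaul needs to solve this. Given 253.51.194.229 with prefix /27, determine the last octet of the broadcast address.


Given: IP = 253.51.194.229, prefix = /27
Host bits = 32 - 27 = 5
Network last octet = 229 AND mask = 224
Host part size = 2^5 - 1 = 31
Broadcast last octet = 224 OR 31 = 255

255


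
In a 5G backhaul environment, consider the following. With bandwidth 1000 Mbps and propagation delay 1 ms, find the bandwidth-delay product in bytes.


Given: bandwidth = 1000 Mbps, delay = 1 ms
BDP in bits = 1000 * 10^6 * 1 / 1000
BDP in bits = 1000000
BDP in bytes = 1000000 / 8 = 125000

125000


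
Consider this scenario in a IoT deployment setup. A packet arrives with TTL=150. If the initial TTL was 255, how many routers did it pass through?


Given: initial TTL = 255, received TTL = 150
Hops = initial TTL - received TTL
Hops = 255 - 150 = 105

105


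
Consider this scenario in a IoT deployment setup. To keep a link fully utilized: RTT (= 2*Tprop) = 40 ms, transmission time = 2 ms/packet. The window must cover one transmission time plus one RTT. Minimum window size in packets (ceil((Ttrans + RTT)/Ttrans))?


Given: Ttrans = 2 ms, RTT = 40 ms (= 2 * Tprop, Tprop = 20 ms)
Time until first ACK returns = Ttrans + RTT = 2 + 40 = 42 ms
Need W * Ttrans >= Ttrans + RTT  ->  W >= (Ttrans + RTT) / Ttrans
(Ttrans + RTT) / Ttrans = 42 / 2 = 21
W_min = ceil(21) = 21

21


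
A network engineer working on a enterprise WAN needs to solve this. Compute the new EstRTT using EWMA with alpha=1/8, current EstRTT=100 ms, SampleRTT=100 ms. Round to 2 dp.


Given: EstRTT = 100 ms, SampleRTT = 100 ms, alpha = 1/8
New EstRTT = (1 - alpha) * EstRTT + alpha * SampleRTT
(7/8) * 100 = 87.5
(1/8) * 100 = 12.5
New EstRTT = 87.5 + 12.5 = 100 ms -> 100.00 ms (2 dp)

100.00


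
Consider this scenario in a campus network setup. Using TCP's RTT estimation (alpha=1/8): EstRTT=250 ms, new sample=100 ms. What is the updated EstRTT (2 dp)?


Given: EstRTT = 250 ms, SampleRTT = 100 ms, alpha = 1/8
New EstRTT = (1 - alpha) * EstRTT + alpha * SampleRTT
(7/8) * 250 = 218.75
(1/8) * 100 = 12.5
New EstRTT = 218.75 + 12.5 = 231.25 ms -> 231.25 ms (2 dp)

231.25


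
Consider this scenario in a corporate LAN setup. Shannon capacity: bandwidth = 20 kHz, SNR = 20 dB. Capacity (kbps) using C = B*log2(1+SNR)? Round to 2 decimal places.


Given: B = 20 kHz, SNR = 20 dB
SNR linear = 10^(20/10) = 100
1 + SNR = 101
log2(101) = 6.6582114828
C = 20 * 1000 * 6.6582114828 = 133164.2297 bps
C = 133.164230 kbps -> 133.16 kbps (2 dp)

133.16


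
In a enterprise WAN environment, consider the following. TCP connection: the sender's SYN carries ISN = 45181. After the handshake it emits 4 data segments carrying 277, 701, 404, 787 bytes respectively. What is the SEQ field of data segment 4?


The SYN occupies sequence number ISN = 45181, so the first data byte is ISN + 1 = 45182.
SEQ of data segment i = (ISN + 1) + sum of payload sizes of segments 1..i-1.
Segment 1: SEQ = 45182, payload = 277 bytes
Segment 2: SEQ = 45459, payload = 701 bytes
Segment 3: SEQ = 46160, payload = 404 bytes
Segment 4: SEQ = 46564, payload = 787 bytes
SEQ of segment 4 = 45182 + 277 + 701 + 404 = 46564

46564


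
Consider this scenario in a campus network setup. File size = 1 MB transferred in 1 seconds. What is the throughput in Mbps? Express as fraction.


Given: file = 1 MB, time = 1 s
File in Mb = 1 * 8 = 8 Mb
Throughput = 8 / 1 Mbps
Throughput = 8 Mbps

8


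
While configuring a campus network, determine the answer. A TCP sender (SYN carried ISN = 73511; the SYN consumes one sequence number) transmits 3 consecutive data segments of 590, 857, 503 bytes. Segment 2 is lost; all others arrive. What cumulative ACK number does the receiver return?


SYN uses sequence number 73511; first data byte = ISN + 1 = 73512.
Segment 1: SEQ = 73512, len = 590 B, covers [73512, 74101]
Segment 2: SEQ = 74102, len = 857 B, covers [74102, 74958] [LOST]
Segment 3: SEQ = 74959, len = 503 B, covers [74959, 75461]
In-order data received: bytes [73512, 74101] (segments 1..1).
Segment 2 missing -> gap begins at byte 74102; later segments buffered out of order.
Cumulative ACK = next expected in-order byte = 73512 + 590 = 74102

74102


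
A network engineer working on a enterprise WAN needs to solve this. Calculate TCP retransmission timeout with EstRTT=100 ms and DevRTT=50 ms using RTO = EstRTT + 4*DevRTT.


Given: EstRTT = 100 ms, DevRTT = 50 ms
Timeout = EstRTT + 4 * DevRTT
4 * DevRTT = 4 * 50 = 200
Timeout = 100 + 200 = 300 ms

300


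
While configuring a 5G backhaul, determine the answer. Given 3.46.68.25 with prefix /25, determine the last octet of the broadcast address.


Given: IP = 3.46.68.25, prefix = /25
Host bits = 32 - 25 = 7
Network last octet = 25 AND mask = 0
Host part size = 2^7 - 1 = 127
Broadcast last octet = 0 OR 127 = 127

127


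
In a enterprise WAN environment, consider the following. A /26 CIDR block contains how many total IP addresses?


Given: CIDR prefix /26
Host bits = 32 - 26 = 6
Total addresses = 2^6 = 64

64


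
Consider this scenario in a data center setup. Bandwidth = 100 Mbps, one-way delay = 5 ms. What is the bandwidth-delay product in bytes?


Given: bandwidth = 100 Mbps, delay = 5 ms
BDP in bits = 100 * 10^6 * 5 / 1000
BDP in bits = 500000
BDP in bytes = 500000 / 8 = 62500

62500


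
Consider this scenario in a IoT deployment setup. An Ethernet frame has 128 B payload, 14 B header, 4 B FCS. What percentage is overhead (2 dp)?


Given: payload = 128 B, header = 14 B, trailer = 4 B
Overhead bytes = header + trailer = 14 + 4 = 18
Total frame = payload + overhead = 128 + 18 = 146
Overhead % = 18 / 146 * 100 = 12.3288% -> 12.33% (2 dp)

12.33


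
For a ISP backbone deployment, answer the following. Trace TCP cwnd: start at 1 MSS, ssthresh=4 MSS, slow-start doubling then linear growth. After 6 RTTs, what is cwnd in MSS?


RTT 0: cwnd = 1 MSS (initial)
RTT 1: cwnd = 2 MSS (slow start, doubled)
RTT 2: cwnd = 4 MSS (slow start, doubled)
RTT 3: cwnd = 5 MSS (congestion avoidance, +1)
RTT 4: cwnd = 6 MSS (congestion avoidance, +1)
RTT 5: cwnd = 7 MSS (congestion avoidance, +1)
RTT 6: cwnd = 8 MSS (congestion avoidance, +1)

8


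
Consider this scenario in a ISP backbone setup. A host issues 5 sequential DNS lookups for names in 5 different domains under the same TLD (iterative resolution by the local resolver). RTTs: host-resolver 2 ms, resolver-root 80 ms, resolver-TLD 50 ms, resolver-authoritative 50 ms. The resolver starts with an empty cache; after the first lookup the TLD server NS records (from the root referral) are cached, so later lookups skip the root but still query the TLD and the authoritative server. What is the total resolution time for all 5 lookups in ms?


Lookup 1 (cold cache): local + root + TLD + auth = 2 + 80 + 50 + 50 = 182 ms
Lookups 2..5 (TLD NS cached -> skip root; new domain -> still ask TLD and auth): local + TLD + auth = 2 + 50 + 50 = 102 ms each
Remaining 4 lookups: 4 * 102 = 408 ms
Total = 182 + 408 = 590 ms

590


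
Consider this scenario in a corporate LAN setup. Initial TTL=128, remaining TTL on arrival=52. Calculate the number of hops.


Given: initial TTL = 128, received TTL = 52
Hops = initial TTL - received TTL
Hops = 128 - 52 = 76

76


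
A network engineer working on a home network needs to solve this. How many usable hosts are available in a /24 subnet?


Given: subnet mask /24
Host bits = 32 - 24 = 8
Total addresses = 2^8 = 256
Usable hosts = 256 - 2 (network + broadcast) = 254

254


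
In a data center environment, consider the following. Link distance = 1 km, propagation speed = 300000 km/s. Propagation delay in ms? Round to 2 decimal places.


Given: distance = 1 km, speed = 300000 km/s
Delay = distance / speed = 1 / 300000 seconds
Delay in ms = 1 * 1000 / 300000
Delay = 0.0033 ms
Rounded to 2 dp = 0.00 ms

0.00


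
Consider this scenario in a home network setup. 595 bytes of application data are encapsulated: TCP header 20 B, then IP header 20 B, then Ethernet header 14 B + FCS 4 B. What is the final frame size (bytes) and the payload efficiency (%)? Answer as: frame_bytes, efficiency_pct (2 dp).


TCP segment = 595 + 20 = 615 B
IP packet = 615 + 20 = 635 B
Ethernet frame = 635 + 14 + 4 = 653 B
Efficiency = app / frame = 595 / 653 = 0.911179 = 91.1179% -> 91.12% (2 dp)

653, 91.12


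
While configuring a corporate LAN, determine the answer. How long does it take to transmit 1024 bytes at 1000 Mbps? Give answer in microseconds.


Given: packet = 1024 bytes, bandwidth = 1000 Mbps
Packet in bits = 1024 * 8 = 8192 bits
Bandwidth = 1000 * 10^6 = 1000000000 bps
Time = 8192 / 1000000000 seconds
Time in us = 8192 * 10^6 / 1000000000 = 8.192

8.192


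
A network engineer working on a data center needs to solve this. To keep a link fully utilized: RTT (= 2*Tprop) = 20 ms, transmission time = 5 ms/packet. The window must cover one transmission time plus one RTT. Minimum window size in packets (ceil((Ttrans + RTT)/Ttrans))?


Given: Ttrans = 5 ms, RTT = 20 ms (= 2 * Tprop, Tprop = 10 ms)
Time until first ACK returns = Ttrans + RTT = 5 + 20 = 25 ms
Need W * Ttrans >= Ttrans + RTT  ->  W >= (Ttrans + RTT) / Ttrans
(Ttrans + RTT) / Ttrans = 25 / 5 = 5
W_min = ceil(5) = 5

5
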